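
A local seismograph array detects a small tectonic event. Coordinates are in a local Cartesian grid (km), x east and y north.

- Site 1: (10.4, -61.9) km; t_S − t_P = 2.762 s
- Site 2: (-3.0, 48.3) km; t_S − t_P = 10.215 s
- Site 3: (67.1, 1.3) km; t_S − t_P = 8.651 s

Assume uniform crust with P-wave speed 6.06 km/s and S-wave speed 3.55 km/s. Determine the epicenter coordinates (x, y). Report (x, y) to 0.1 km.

4.8 km east, -38.9 km north

Distance from S−P lag: d = Δt · v_P v_S / (v_P − v_S) = Δt · (6.06·3.55)/(6.06−3.55) ≈ 8.5709·Δt.
So d_Site 1 = 23.67, d_Site 2 = 87.55, d_Site 3 = 74.15 km.
Circle about each station: (x − 10.4)² + (y + 61.9)² = 23.67²; (x + 3.0)² + (y − 48.3)² = 87.55²; (x − 67.1)² + (y − 1.3)² = 74.15².
Subtracting the Site 1 equation from the Site 2 and Site 3 equations removes the quadratic terms:
-26.8 x + 220.4 y = -8702.61
113.4 x + 126.4 y = -4373.62
Solving the 2×2 system: x ≈ 4.8, y ≈ -38.9 km.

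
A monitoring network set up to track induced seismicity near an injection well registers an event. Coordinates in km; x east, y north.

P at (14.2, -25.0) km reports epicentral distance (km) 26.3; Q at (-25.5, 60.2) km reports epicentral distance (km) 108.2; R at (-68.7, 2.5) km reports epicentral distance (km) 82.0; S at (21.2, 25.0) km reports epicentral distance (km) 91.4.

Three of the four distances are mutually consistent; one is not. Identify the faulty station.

S

Solve using three stations at a time. Using P, Q, R (subtract circle equations pairwise → linear system) gives (x, y) ≈ (-2.2, -45.4).
Distances from that point to each station vs reported:
  P: calculated 26.2 vs reported 26.3 → residual 0.1 km
  Q: calculated 108.2 vs reported 108.2 → residual 0.0 km
  R: calculated 82.0 vs reported 82.0 → residual 0.0 km
  S: calculated 74.2 vs reported 91.4 → residual 17.2 km
P, Q, R are mutually consistent (residuals ≈ 0); S is off by 17.2 km.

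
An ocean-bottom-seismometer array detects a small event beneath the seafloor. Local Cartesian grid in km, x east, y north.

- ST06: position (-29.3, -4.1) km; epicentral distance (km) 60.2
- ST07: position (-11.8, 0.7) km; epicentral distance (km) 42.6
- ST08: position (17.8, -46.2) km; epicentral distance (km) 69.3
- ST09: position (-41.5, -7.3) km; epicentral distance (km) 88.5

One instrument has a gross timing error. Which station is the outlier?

ST09

Solve using three stations at a time. Using ST06, ST07, ST08 (subtract circle equations pairwise → linear system) gives (x, y) ≈ (24.5, 22.6).
Distances from that point to each station vs reported:
  ST06: calculated 60.1 vs reported 60.2 → residual 0.1 km
  ST07: calculated 42.4 vs reported 42.6 → residual 0.2 km
  ST08: calculated 69.2 vs reported 69.3 → residual 0.1 km
  ST09: calculated 72.4 vs reported 88.5 → residual 16.1 km
ST06, ST07, ST08 are mutually consistent (residuals ≈ 0); ST09 is off by 16.1 km.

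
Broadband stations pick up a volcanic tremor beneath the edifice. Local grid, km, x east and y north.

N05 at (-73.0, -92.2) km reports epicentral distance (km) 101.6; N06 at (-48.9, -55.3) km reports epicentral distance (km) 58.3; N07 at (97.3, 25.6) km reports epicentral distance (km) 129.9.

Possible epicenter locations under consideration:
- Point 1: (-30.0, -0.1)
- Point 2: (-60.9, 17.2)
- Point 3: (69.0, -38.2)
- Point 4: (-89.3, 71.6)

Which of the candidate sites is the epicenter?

Point 1

For each candidate, compare |candidate − station| to the reported distance:
Point 1: residuals N05 0.0, N06 0.0, N07 0.0 → max 0.0 km
Point 2: residuals N05 8.5, N06 15.2, N07 28.5 → max 28.5 km
Point 3: residuals N05 50.3, N06 60.8, N07 60.1 → max 60.8 km
Point 4: residuals N05 63.0, N06 74.9, N07 62.3 → max 74.9 km
Only Point 1 has all residuals ≈ 0.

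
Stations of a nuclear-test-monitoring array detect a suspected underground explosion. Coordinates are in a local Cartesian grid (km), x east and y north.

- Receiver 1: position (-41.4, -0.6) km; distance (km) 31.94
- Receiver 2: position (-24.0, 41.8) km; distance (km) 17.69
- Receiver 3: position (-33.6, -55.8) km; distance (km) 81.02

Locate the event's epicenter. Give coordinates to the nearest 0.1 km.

Circle about each station: (x + 41.4)² + (y + 0.6)² = 31.94²; (x + 24.0)² + (y − 41.8)² = 17.69²; (x + 33.6)² + (y + 55.8)² = 81.02².
Subtracting the Receiver 1 equation from the Receiver 2 and Receiver 3 equations removes the quadratic terms:
34.8 x + 84.8 y = 1316.15
15.6 x − 110.4 y = -3015.80
Solving the 2×2 system: x ≈ -21.4, y ≈ 24.3 km.

(-21.4, 24.3)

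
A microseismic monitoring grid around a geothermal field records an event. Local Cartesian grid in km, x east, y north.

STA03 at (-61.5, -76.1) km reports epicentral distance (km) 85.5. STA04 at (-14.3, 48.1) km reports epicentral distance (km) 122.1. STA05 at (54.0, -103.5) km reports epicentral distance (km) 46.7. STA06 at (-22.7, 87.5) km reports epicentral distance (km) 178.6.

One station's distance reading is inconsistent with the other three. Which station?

STA06

Solve using three stations at a time. Using STA03, STA04, STA05 (subtract circle equations pairwise → linear system) gives (x, y) ≈ (23.6, -68.0).
Distances from that point to each station vs reported:
  STA03: calculated 85.5 vs reported 85.5 → residual 0.0 km
  STA04: calculated 122.1 vs reported 122.1 → residual 0.0 km
  STA05: calculated 46.7 vs reported 46.7 → residual 0.0 km
  STA06: calculated 162.2 vs reported 178.6 → residual 16.4 km
STA03, STA04, STA05 are mutually consistent (residuals ≈ 0); STA06 is off by 16.4 km.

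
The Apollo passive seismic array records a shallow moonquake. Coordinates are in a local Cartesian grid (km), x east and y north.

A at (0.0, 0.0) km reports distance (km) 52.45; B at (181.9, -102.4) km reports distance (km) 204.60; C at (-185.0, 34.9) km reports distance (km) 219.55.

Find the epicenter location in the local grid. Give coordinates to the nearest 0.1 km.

Circle about each station: x² + y² = 52.45²; (x − 181.9)² + (y + 102.4)² = 204.60²; (x + 185.0)² + (y − 34.9)² = 219.55².
Subtracting the A equation from the B and C equations removes the quadratic terms:
363.8 x − 204.8 y = 4463.21
-370.0 x + 69.8 y = -10008.19
Solving the 2×2 system: x ≈ 34.5, y ≈ 39.5 km.
Check against A (with the unrounded x, y): √(x²+y²) = 52.44 ≈ 52.45 km. ✓

34.5 km east, 39.5 km north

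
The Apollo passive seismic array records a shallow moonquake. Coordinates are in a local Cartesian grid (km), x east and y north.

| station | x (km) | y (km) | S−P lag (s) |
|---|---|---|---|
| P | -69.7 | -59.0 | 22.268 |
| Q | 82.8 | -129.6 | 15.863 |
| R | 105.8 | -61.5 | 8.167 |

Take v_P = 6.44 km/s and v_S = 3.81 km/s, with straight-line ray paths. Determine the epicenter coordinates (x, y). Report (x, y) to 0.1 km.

x ≈ 125.5 km, y ≈ 12.1 km

Distance from S−P lag: d = Δt · v_P v_S / (v_P − v_S) = Δt · (6.44·3.81)/(6.44−3.81) ≈ 9.3294·Δt.
So d_P = 207.75, d_Q = 147.99, d_R = 76.19 km.
Circle about each station: (x + 69.7)² + (y + 59.0)² = 207.75²; (x − 82.8)² + (y + 129.6)² = 147.99²; (x − 105.8)² + (y + 61.5)² = 76.19².
Subtracting the P equation from the Q and R equations removes the quadratic terms:
305.0 x − 141.2 y = 36571.93
351.0 x − 5.0 y = 43991.95
Solving the 2×2 system: x ≈ 125.5, y ≈ 12.1 km.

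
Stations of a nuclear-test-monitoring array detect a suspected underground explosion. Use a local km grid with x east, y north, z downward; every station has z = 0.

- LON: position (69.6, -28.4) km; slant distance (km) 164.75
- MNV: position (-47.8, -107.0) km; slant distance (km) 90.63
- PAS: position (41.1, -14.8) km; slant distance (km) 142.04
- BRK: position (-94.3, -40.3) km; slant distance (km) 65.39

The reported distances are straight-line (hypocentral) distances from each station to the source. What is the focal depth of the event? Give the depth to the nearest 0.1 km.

63.1 km

Each station gives a sphere (x−x_i)² + (y−y_i)² + z² = d_i² (stations at z=0).
Subtracting the LON sphere from MNV and PAS: z² cancels, leaving linear equations in x and y:
-234.8 x − 157.2 y = 27011.89
-57.0 x + 27.2 y = 3224.73
Solving: x ≈ -80.905, y ≈ -50.988 km (keep extra digits for the depth step; rounded: -80.9, -51.0).
Then from the LON sphere: z² = 164.75² − (x − 69.6)² − (y + 28.4)² with x = -80.905, y = -50.988, so z ≈ 63.092 ≈ 63.1 km.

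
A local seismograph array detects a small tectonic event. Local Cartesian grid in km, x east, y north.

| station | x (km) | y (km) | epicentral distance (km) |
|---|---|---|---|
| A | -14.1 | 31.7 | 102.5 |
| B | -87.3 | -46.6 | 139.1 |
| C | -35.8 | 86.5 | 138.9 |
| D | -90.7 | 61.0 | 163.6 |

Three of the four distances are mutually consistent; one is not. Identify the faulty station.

Solve using three stations at a time. Using B, C, D (subtract circle equations pairwise → linear system) gives (x, y) ≈ (49.7, -22.9).
Distances from that point to each station vs reported:
  A: calculated 83.9 vs reported 102.5 → residual 18.6 km
  B: calculated 139.0 vs reported 139.1 → residual 0.1 km
  C: calculated 138.8 vs reported 138.9 → residual 0.1 km
  D: calculated 163.5 vs reported 163.6 → residual 0.1 km
B, C, D are mutually consistent (residuals ≈ 0); A is off by 18.6 km.

A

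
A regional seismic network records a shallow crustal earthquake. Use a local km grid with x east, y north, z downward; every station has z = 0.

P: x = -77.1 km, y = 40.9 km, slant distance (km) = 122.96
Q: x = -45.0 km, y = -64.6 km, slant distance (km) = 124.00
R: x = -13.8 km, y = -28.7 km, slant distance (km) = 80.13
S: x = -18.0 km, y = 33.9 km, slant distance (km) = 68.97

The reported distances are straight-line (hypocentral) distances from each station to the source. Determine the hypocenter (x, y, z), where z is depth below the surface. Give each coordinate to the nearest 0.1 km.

Each station gives a sphere (x−x_i)² + (y−y_i)² + z² = d_i² (stations at z=0).
Subtracting the P sphere from Q and R: z² cancels, leaving linear equations in x and y:
64.2 x − 211.0 y = -1675.90
126.6 x − 139.2 y = 2095.25
Solving: x ≈ 37.994, y ≈ 19.503 km (keep extra digits for the depth step; rounded: 38.0, 19.5).
Then from the P sphere: z² = 122.96² − (x + 77.1)² − (y − 40.9)² with x = 37.994, y = 19.503, so z ≈ 37.613 ≈ 37.6 km.

(38.0, 19.5, 37.6)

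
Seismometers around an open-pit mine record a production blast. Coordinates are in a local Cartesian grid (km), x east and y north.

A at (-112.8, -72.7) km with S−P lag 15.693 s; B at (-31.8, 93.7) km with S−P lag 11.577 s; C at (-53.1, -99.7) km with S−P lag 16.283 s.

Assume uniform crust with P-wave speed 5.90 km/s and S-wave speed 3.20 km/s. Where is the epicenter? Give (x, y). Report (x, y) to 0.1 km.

x ≈ -45.4 km, y ≈ 13.9 km

Distance from S−P lag: d = Δt · v_P v_S / (v_P − v_S) = Δt · (5.90·3.20)/(5.90−3.20) ≈ 6.9926·Δt.
So d_A = 109.73, d_B = 80.95, d_C = 113.86 km.
Circle about each station: (x + 112.8)² + (y + 72.7)² = 109.73²; (x + 31.8)² + (y − 93.7)² = 80.95²; (x + 53.1)² + (y + 99.7)² = 113.86².
Subtracting the A equation from the B and C equations removes the quadratic terms:
162.0 x + 332.8 y = -2730.43
119.4 x − 54.0 y = -6172.86
Solving the 2×2 system: x ≈ -45.4, y ≈ 13.9 km.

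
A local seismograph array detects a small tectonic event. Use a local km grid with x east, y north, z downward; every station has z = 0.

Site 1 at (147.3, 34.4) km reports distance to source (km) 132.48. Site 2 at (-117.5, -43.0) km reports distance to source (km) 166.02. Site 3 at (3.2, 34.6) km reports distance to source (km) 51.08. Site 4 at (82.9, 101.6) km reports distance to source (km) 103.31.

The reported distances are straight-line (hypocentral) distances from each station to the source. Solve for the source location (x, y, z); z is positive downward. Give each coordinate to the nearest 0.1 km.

Each station gives a sphere (x−x_i)² + (y−y_i)² + z² = d_i² (stations at z=0).
Subtracting the Site 1 sphere from Site 2 and Site 3: z² cancels, leaving linear equations in x and y:
-529.6 x − 154.8 y = -17237.09
-288.2 x + 0.4 y = -6731.47
Solving: x ≈ 23.400, y ≈ 31.294 km (keep extra digits for the depth step; rounded: 23.4, 31.3).
Then from the Site 1 sphere: z² = 132.48² − (x − 147.3)² − (y − 34.4)² with x = 23.400, y = 31.294, so z ≈ 46.798 ≈ 46.8 km.

(23.4, 31.3, 46.8)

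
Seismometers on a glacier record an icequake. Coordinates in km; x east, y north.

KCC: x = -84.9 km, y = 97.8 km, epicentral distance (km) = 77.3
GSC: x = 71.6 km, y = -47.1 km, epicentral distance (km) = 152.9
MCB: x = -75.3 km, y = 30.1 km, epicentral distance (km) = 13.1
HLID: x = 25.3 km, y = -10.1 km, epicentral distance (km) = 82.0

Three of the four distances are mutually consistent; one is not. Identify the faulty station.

HLID

Solve using three stations at a time. Using KCC, GSC, MCB (subtract circle equations pairwise → linear system) gives (x, y) ≈ (-64.1, 23.4).
Distances from that point to each station vs reported:
  KCC: calculated 77.3 vs reported 77.3 → residual 0.0 km
  GSC: calculated 152.9 vs reported 152.9 → residual 0.0 km
  MCB: calculated 13.1 vs reported 13.1 → residual 0.0 km
  HLID: calculated 95.5 vs reported 82.0 → residual 13.5 km
KCC, GSC, MCB are mutually consistent (residuals ≈ 0); HLID is off by 13.5 km.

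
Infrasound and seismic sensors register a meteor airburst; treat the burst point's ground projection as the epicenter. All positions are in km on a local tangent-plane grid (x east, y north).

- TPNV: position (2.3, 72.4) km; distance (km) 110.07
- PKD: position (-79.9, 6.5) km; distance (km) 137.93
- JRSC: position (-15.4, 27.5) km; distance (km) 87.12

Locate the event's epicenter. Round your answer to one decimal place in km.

Circle about each station: (x − 2.3)² + (y − 72.4)² = 110.07²; (x + 79.9)² + (y − 6.5)² = 137.93²; (x + 15.4)² + (y − 27.5)² = 87.12².
Subtracting pairs of circle equations eliminates x²+y² and gives linear equations (the radical axes):
-164.4 x − 131.8 y = -5730.07
-35.4 x − 89.8 y = 271.87
Solving the 2×2 system: x ≈ 54.5, y ≈ -24.5 km.

x ≈ 54.5 km, y ≈ -24.5 km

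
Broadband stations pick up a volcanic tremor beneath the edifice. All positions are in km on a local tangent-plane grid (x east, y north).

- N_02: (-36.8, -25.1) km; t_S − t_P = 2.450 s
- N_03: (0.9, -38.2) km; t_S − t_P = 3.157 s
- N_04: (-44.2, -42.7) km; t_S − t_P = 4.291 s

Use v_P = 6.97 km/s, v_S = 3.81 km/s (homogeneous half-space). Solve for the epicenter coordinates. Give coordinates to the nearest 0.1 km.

Distance from S−P lag: d = Δt · v_P v_S / (v_P − v_S) = Δt · (6.97·3.81)/(6.97−3.81) ≈ 8.4037·Δt.
So d_N_02 = 20.59, d_N_03 = 26.53, d_N_04 = 36.06 km.
Circle about each station: (x + 36.8)² + (y + 25.1)² = 20.59²; (x − 0.9)² + (y + 38.2)² = 26.53²; (x + 44.2)² + (y + 42.7)² = 36.06².
Subtracting pairs of circle equations eliminates x²+y² and gives linear equations (the radical axes):
75.4 x − 26.2 y = -804.09
-14.8 x − 35.2 y = 916.30
Solving the 2×2 system: x ≈ -17.2, y ≈ -18.8 km.

-17.2 km east, -18.8 km north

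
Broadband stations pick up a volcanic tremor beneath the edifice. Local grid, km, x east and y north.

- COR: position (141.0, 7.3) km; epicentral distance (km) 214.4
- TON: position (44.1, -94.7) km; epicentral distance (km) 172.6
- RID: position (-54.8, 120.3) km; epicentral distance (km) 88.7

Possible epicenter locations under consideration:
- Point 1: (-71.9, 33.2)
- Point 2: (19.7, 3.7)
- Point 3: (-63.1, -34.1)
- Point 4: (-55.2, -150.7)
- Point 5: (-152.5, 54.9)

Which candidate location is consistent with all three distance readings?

For each candidate, compare |candidate − station| to the reported distance:
Point 1: residuals COR 0.1, TON 0.1, RID 0.1 → max 0.1 km
Point 2: residuals COR 93.0, TON 71.2, RID 49.7 → max 93.0 km
Point 3: residuals COR 6.1, TON 49.5, RID 65.9 → max 65.9 km
Point 4: residuals COR 37.5, TON 58.6, RID 182.3 → max 182.3 km
Point 5: residuals COR 82.9, TON 74.4, RID 28.9 → max 82.9 km
Only Point 1 has all residuals ≈ 0.

Point 1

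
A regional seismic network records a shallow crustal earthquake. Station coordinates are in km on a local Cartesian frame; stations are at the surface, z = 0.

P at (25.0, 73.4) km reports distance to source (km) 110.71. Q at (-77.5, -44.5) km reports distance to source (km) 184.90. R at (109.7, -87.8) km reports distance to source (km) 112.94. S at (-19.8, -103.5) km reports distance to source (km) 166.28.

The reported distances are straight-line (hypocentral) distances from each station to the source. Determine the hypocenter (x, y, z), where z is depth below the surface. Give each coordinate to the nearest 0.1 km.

x ≈ 90.1 km, y ≈ 6.3 km, depth ≈ 59.3 km

Each station gives a sphere (x−x_i)² + (y−y_i)² + z² = d_i² (stations at z=0).
Subtracting the P sphere from Q and R: z² cancels, leaving linear equations in x and y:
-205.0 x − 235.8 y = -19957.37
169.4 x − 322.4 y = 13231.63
Solving: x ≈ 90.104, y ≈ 6.302 km (keep extra digits for the depth step; rounded: 90.1, 6.3).
Then from the P sphere: z² = 110.71² − (x − 25.0)² − (y − 73.4)² with x = 90.104, y = 6.302, so z ≈ 59.296 ≈ 59.3 km.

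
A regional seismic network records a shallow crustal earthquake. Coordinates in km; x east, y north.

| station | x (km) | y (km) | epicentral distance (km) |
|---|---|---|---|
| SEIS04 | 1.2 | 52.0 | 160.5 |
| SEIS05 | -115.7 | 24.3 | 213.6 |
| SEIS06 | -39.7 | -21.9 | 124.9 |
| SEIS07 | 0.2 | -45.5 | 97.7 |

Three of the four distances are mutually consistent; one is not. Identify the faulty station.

Solve using three stations at a time. Using SEIS04, SEIS05, SEIS06 (subtract circle equations pairwise → linear system) gives (x, y) ≈ (59.9, -97.5).
Distances from that point to each station vs reported:
  SEIS04: calculated 160.6 vs reported 160.5 → residual 0.1 km
  SEIS05: calculated 213.7 vs reported 213.6 → residual 0.1 km
  SEIS06: calculated 125.0 vs reported 124.9 → residual 0.1 km
  SEIS07: calculated 79.1 vs reported 97.7 → residual 18.6 km
SEIS04, SEIS05, SEIS06 are mutually consistent (residuals ≈ 0); SEIS07 is off by 18.6 km.

SEIS07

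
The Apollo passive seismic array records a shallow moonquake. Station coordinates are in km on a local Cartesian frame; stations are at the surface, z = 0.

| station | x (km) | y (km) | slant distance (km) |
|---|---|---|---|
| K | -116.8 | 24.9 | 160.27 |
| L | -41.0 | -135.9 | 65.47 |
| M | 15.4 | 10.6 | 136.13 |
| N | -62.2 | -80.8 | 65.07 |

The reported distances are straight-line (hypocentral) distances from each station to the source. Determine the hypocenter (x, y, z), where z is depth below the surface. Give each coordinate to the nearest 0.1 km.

Each station gives a sphere (x−x_i)² + (y−y_i)² + z² = d_i² (stations at z=0).
Subtracting the K sphere from L and M: z² cancels, leaving linear equations in x and y:
151.6 x − 321.6 y = 27287.71
264.4 x − 28.6 y = -6757.63
Solving: x ≈ -36.603, y ≈ -102.104 km (keep extra digits for the depth step; rounded: -36.6, -102.1).
Then from the K sphere: z² = 160.27² − (x + 116.8)² − (y − 24.9)² with x = -36.603, y = -102.104, so z ≈ 55.901 ≈ 55.9 km.

(-36.6, -102.1, 55.9)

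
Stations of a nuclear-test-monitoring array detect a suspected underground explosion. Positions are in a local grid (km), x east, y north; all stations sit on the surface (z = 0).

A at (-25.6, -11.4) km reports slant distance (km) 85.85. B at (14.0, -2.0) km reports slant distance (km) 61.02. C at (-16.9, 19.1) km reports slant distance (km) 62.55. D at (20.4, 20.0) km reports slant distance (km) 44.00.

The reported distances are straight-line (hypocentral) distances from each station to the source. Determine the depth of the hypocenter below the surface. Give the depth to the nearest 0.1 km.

Each station gives a sphere (x−x_i)² + (y−y_i)² + z² = d_i² (stations at z=0).
Subtracting the A sphere from B and C: z² cancels, leaving linear equations in x and y:
79.2 x + 18.8 y = 3061.46
17.4 x + 61.0 y = 3322.82
Solving: x ≈ 27.593, y ≈ 46.602 km (keep extra digits for the depth step; rounded: 27.6, 46.6).
Then from the A sphere: z² = 85.85² − (x + 25.6)² − (y + 11.4)² with x = 27.593, y = 46.602, so z ≈ 34.300 ≈ 34.3 km.

z ≈ 34.3 km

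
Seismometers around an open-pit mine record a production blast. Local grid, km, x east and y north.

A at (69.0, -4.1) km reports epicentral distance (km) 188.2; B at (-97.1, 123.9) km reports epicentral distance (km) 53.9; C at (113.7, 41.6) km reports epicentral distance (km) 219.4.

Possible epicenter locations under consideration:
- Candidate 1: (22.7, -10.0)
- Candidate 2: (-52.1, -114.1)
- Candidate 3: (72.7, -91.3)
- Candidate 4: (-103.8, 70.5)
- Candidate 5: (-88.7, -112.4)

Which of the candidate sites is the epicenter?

For each candidate, compare |candidate − station| to the reported distance:
Candidate 1: residuals A 141.5, B 125.8, C 114.8 → max 141.5 km
Candidate 2: residuals A 24.6, B 188.3, C 8.0 → max 188.3 km
Candidate 3: residuals A 100.9, B 220.2, C 80.3 → max 220.2 km
Candidate 4: residuals A 0.0, B 0.1, C 0.0 → max 0.1 km
Candidate 5: residuals A 3.1, B 182.5, C 34.9 → max 182.5 km
Only Candidate 4 has all residuals ≈ 0.

Candidate 4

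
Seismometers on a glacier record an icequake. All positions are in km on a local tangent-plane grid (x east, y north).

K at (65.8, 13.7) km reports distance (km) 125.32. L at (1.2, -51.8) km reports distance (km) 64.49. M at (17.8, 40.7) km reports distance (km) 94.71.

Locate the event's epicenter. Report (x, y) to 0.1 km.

x ≈ -54.9 km, y ≈ -20.0 km

Circle about each station: (x − 65.8)² + (y − 13.7)² = 125.32²; (x − 1.2)² + (y + 51.8)² = 64.49²; (x − 17.8)² + (y − 40.7)² = 94.71².
Subtracting the K equation from the L and M equations removes the quadratic terms:
-129.2 x − 131.0 y = 9713.49
-96.0 x + 54.0 y = 4191.12
Solving the 2×2 system: x ≈ -54.9, y ≈ -20.0 km.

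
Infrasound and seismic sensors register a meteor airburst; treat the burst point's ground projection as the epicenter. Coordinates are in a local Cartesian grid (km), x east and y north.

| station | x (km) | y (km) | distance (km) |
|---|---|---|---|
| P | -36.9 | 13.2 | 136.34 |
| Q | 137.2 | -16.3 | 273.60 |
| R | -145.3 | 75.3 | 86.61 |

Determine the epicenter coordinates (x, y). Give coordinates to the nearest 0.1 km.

(-87.5, 139.8)

Circle about each station: (x + 36.9)² + (y − 13.2)² = 136.34²; (x − 137.2)² + (y + 16.3)² = 273.60²; (x + 145.3)² + (y − 75.3)² = 86.61².
Subtracting the P equation from the Q and R equations removes the quadratic terms:
348.2 x − 59.0 y = -38714.68
-216.8 x + 124.2 y = 36333.63
Solving the 2×2 system: x ≈ -87.5, y ≈ 139.8 km.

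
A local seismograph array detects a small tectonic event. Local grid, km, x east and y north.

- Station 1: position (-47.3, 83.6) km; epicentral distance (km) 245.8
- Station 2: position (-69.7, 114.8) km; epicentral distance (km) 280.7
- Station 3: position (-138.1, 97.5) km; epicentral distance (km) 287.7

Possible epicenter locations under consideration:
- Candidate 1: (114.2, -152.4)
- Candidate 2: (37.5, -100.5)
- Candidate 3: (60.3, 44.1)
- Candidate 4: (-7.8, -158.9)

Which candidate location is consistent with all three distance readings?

Candidate 4

For each candidate, compare |candidate − station| to the reported distance:
Candidate 1: residuals Station 1 40.2, Station 2 43.7, Station 3 67.4 → max 67.4 km
Candidate 2: residuals Station 1 43.1, Station 2 40.2, Station 3 23.1 → max 43.1 km
Candidate 3: residuals Station 1 131.2, Station 2 132.7, Station 3 82.2 → max 132.7 km
Candidate 4: residuals Station 1 0.1, Station 2 0.1, Station 3 0.1 → max 0.1 km
Only Candidate 4 has all residuals ≈ 0.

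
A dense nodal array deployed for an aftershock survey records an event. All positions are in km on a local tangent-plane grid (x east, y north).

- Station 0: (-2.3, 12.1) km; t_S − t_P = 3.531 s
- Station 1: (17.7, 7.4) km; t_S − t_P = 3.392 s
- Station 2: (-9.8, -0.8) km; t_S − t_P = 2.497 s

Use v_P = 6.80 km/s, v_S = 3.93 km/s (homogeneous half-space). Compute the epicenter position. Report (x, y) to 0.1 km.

x ≈ 2.7 km, y ≈ -20.4 km

Distance from S−P lag: d = Δt · v_P v_S / (v_P − v_S) = Δt · (6.80·3.93)/(6.80−3.93) ≈ 9.3115·Δt.
So d_Station 0 = 32.88, d_Station 1 = 31.58, d_Station 2 = 23.25 km.
Circle about each station: (x + 2.3)² + (y − 12.1)² = 32.88²; (x − 17.7)² + (y − 7.4)² = 31.58²; (x + 9.8)² + (y + 0.8)² = 23.25².
Subtracting the Station 0 equation from the Station 1 and Station 2 equations removes the quadratic terms:
40.0 x − 9.4 y = 300.15
-15.0 x − 25.8 y = 485.51
Solving the 2×2 system: x ≈ 2.7, y ≈ -20.4 km.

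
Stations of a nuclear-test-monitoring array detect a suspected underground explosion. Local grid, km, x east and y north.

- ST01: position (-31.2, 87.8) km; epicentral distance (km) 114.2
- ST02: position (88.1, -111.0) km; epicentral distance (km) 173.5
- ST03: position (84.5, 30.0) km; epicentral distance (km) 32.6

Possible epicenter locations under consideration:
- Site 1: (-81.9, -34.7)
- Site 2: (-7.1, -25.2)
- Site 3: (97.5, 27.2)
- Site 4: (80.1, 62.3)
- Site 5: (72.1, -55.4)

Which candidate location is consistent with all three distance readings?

Site 4

For each candidate, compare |candidate − station| to the reported distance:
Site 1: residuals ST01 18.4, ST02 12.8, ST03 145.9 → max 145.9 km
Site 2: residuals ST01 1.3, ST02 45.3, ST03 74.3 → max 74.3 km
Site 3: residuals ST01 28.1, ST02 35.0, ST03 19.3 → max 35.0 km
Site 4: residuals ST01 0.0, ST02 0.0, ST03 0.0 → max 0.0 km
Site 5: residuals ST01 62.4, ST02 115.6, ST03 53.7 → max 115.6 km
Only Site 4 has all residuals ≈ 0.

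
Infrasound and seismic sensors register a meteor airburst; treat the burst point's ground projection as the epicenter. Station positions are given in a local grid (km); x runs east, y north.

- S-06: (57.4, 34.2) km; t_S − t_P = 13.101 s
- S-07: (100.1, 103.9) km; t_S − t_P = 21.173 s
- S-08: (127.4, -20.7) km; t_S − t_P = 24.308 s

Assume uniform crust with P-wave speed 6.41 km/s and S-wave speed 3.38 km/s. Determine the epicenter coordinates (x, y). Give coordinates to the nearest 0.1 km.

x ≈ -36.2 km, y ≈ 38.0 km

Distance from S−P lag: d = Δt · v_P v_S / (v_P − v_S) = Δt · (6.41·3.38)/(6.41−3.38) ≈ 7.1504·Δt.
So d_S-06 = 93.68, d_S-07 = 151.40, d_S-08 = 173.81 km.
Circle about each station: (x − 57.4)² + (y − 34.2)² = 93.68²; (x − 100.1)² + (y − 103.9)² = 151.40²; (x − 127.4)² + (y + 20.7)² = 173.81².
Subtracting the S-06 equation from the S-07 and S-08 equations removes the quadratic terms:
85.4 x + 139.4 y = 2204.80
140.0 x − 109.8 y = -9239.12
Solving the 2×2 system: x ≈ -36.2, y ≈ 38.0 km.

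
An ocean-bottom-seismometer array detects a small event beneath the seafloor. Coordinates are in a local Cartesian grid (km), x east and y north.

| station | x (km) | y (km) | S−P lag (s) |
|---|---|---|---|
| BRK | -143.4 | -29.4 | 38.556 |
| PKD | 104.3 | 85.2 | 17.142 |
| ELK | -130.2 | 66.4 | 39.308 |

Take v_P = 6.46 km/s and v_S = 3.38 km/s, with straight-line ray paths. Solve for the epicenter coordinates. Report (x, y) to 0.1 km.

Distance from S−P lag: d = Δt · v_P v_S / (v_P − v_S) = Δt · (6.46·3.38)/(6.46−3.38) ≈ 7.0892·Δt.
So d_BRK = 273.33, d_PKD = 121.52, d_ELK = 278.66 km.
Circle about each station: (x + 143.4)² + (y + 29.4)² = 273.33²; (x − 104.3)² + (y − 85.2)² = 121.52²; (x + 130.2)² + (y − 66.4)² = 278.66².
Subtracting the BRK equation from the PKD and ELK equations removes the quadratic terms:
495.4 x + 229.2 y = 56651.79
26.4 x + 191.6 y = -3009.03
Solving the 2×2 system: x ≈ 129.9, y ≈ -33.6 km.

129.9 km east, -33.6 km north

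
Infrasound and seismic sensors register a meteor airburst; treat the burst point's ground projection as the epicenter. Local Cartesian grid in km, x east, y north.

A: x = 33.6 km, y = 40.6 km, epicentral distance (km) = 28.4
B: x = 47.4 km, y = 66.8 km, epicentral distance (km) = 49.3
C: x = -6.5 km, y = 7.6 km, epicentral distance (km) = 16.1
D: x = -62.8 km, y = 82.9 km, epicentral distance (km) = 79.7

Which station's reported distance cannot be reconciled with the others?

C

Solve using three stations at a time. Using A, B, D (subtract circle equations pairwise → linear system) gives (x, y) ≈ (5.2, 41.3).
Distances from that point to each station vs reported:
  A: calculated 28.4 vs reported 28.4 → residual 0.0 km
  B: calculated 49.3 vs reported 49.3 → residual 0.0 km
  C: calculated 35.7 vs reported 16.1 → residual 19.6 km
  D: calculated 79.7 vs reported 79.7 → residual 0.0 km
A, B, D are mutually consistent (residuals ≈ 0); C is off by 19.6 km.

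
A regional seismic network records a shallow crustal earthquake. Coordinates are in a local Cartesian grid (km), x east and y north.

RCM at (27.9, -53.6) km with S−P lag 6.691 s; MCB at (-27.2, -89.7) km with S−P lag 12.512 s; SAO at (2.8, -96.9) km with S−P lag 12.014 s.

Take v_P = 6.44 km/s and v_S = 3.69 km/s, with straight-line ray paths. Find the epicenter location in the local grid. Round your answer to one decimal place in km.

x ≈ 26.4 km, y ≈ 4.2 km

Distance from S−P lag: d = Δt · v_P v_S / (v_P − v_S) = Δt · (6.44·3.69)/(6.44−3.69) ≈ 8.6413·Δt.
So d_RCM = 57.82, d_MCB = 108.12, d_SAO = 103.82 km.
Circle about each station: (x − 27.9)² + (y + 53.6)² = 57.82²; (x + 27.2)² + (y + 89.7)² = 108.12²; (x − 2.8)² + (y + 96.9)² = 103.82².
Subtracting the RCM equation from the MCB and SAO equations removes the quadratic terms:
-110.2 x − 72.2 y = -3212.22
-50.2 x − 86.6 y = -1689.36
Solving the 2×2 system: x ≈ 26.4, y ≈ 4.2 km.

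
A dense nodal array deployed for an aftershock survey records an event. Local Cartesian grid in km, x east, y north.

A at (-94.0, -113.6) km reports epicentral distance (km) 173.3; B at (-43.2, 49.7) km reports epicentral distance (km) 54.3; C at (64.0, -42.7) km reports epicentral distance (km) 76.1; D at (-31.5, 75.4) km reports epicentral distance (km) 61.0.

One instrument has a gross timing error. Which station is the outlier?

Solve using three stations at a time. Using A, B, D (subtract circle equations pairwise → linear system) gives (x, y) ≈ (6.1, 27.7).
Distances from that point to each station vs reported:
  A: calculated 173.2 vs reported 173.3 → residual 0.1 km
  B: calculated 54.0 vs reported 54.3 → residual 0.3 km
  C: calculated 91.2 vs reported 76.1 → residual 15.1 km
  D: calculated 60.7 vs reported 61.0 → residual 0.3 km
A, B, D are mutually consistent (residuals ≈ 0); C is off by 15.1 km.

C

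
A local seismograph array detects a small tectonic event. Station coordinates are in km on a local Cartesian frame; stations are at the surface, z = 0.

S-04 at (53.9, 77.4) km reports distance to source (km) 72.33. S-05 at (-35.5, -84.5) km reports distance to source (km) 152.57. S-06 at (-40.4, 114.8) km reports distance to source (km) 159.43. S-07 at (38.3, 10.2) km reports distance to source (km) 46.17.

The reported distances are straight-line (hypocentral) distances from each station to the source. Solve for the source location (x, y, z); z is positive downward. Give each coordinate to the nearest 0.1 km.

Each station gives a sphere (x−x_i)² + (y−y_i)² + z² = d_i² (stations at z=0).
Subtracting the S-04 sphere from S-05 and S-06: z² cancels, leaving linear equations in x and y:
-178.8 x − 323.8 y = -18541.45
-188.6 x + 74.8 y = -14271.07
Solving: x ≈ 80.704, y ≈ 12.698 km (keep extra digits for the depth step; rounded: 80.7, 12.7).
Then from the S-04 sphere: z² = 72.33² − (x − 53.9)² − (y − 77.4)² with x = 80.704, y = 12.698, so z ≈ 18.078 ≈ 18.1 km.

x ≈ 80.7 km, y ≈ 12.7 km, depth ≈ 18.1 km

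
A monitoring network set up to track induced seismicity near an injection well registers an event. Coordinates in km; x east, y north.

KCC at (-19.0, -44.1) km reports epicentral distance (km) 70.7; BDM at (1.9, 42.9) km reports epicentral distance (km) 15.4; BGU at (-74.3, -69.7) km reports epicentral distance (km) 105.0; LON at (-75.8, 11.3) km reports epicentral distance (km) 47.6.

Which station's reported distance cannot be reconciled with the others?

BDM

Solve using three stations at a time. Using KCC, BGU, LON (subtract circle equations pairwise → linear system) gives (x, y) ≈ (-30.4, 25.7).
Distances from that point to each station vs reported:
  KCC: calculated 70.7 vs reported 70.7 → residual 0.0 km
  BDM: calculated 36.6 vs reported 15.4 → residual 21.2 km
  BGU: calculated 105.0 vs reported 105.0 → residual 0.0 km
  LON: calculated 47.6 vs reported 47.6 → residual 0.0 km
KCC, BGU, LON are mutually consistent (residuals ≈ 0); BDM is off by 21.2 km.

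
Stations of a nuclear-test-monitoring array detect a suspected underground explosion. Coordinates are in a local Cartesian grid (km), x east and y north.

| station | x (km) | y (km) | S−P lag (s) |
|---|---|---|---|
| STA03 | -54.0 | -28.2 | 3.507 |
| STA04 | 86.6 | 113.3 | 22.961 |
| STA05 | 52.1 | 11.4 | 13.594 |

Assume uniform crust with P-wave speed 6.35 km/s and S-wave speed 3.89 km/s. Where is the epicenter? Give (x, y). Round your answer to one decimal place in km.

Distance from S−P lag: d = Δt · v_P v_S / (v_P − v_S) = Δt · (6.35·3.89)/(6.35−3.89) ≈ 10.0413·Δt.
So d_STA03 = 35.21, d_STA04 = 230.56, d_STA05 = 136.50 km.
Circle about each station: (x + 54.0)² + (y + 28.2)² = 35.21²; (x − 86.6)² + (y − 113.3)² = 230.56²; (x − 52.1)² + (y − 11.4)² = 136.50².
Subtracting pairs of circle equations eliminates x²+y² and gives linear equations (the radical axes):
281.2 x + 283.0 y = -35292.96
212.2 x + 79.2 y = -18259.38
Solving the 2×2 system: x ≈ -62.8, y ≈ -62.3 km.
Check against STA03 (with the unrounded x, y): √((x + 54.0)²+(y + 28.2)²) = 35.24 ≈ 35.21 km. ✓

(-62.8, -62.3)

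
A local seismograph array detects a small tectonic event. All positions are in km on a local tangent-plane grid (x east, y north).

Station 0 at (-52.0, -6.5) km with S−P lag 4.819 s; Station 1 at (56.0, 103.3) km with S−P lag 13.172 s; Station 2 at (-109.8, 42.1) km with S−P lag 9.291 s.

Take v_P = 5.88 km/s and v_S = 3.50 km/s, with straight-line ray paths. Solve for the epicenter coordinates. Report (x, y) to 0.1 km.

(-30.5, 29.2)

Distance from S−P lag: d = Δt · v_P v_S / (v_P − v_S) = Δt · (5.88·3.50)/(5.88−3.50) ≈ 8.6471·Δt.
So d_Station 0 = 41.67, d_Station 1 = 113.90, d_Station 2 = 80.34 km.
Circle about each station: (x + 52.0)² + (y + 6.5)² = 41.67²; (x − 56.0)² + (y − 103.3)² = 113.90²; (x + 109.8)² + (y − 42.1)² = 80.34².
Subtracting the Station 0 equation from the Station 1 and Station 2 equations removes the quadratic terms:
216.0 x + 219.6 y = -176.18
-115.6 x + 97.2 y = 6364.07
Solving the 2×2 system: x ≈ -30.5, y ≈ 29.2 km.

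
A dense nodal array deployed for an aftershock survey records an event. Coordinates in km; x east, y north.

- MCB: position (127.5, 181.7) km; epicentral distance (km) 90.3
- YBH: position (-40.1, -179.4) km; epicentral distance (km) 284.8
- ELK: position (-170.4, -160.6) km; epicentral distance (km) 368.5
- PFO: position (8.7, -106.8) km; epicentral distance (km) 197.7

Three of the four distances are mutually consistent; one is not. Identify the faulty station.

Solve using three stations at a time. Using YBH, ELK, PFO (subtract circle equations pairwise → linear system) gives (x, y) ≈ (135.6, 44.7).
Distances from that point to each station vs reported:
  MCB: calculated 137.3 vs reported 90.3 → residual 47.0 km
  YBH: calculated 284.7 vs reported 284.8 → residual 0.1 km
  ELK: calculated 368.4 vs reported 368.5 → residual 0.1 km
  PFO: calculated 197.6 vs reported 197.7 → residual 0.1 km
YBH, ELK, PFO are mutually consistent (residuals ≈ 0); MCB is off by 47.0 km.

MCB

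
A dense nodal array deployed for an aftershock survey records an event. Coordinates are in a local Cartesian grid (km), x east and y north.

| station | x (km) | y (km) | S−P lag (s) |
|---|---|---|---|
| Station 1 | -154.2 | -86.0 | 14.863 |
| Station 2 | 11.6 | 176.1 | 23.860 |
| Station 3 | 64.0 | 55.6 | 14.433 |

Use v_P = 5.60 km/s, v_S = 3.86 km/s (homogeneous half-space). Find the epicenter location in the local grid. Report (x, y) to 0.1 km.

(27.3, -119.9)

Distance from S−P lag: d = Δt · v_P v_S / (v_P − v_S) = Δt · (5.60·3.86)/(5.60−3.86) ≈ 12.4230·Δt.
So d_Station 1 = 184.64, d_Station 2 = 296.41, d_Station 3 = 179.30 km.
Circle about each station: (x + 154.2)² + (y + 86.0)² = 184.64²; (x − 11.6)² + (y − 176.1)² = 296.41²; (x − 64.0)² + (y − 55.6)² = 179.30².
Subtracting pairs of circle equations eliminates x²+y² and gives linear equations (the radical axes):
331.6 x + 524.2 y = -53794.83
436.4 x + 283.2 y = -22042.84
Solving the 2×2 system: x ≈ 27.3, y ≈ -119.9 km.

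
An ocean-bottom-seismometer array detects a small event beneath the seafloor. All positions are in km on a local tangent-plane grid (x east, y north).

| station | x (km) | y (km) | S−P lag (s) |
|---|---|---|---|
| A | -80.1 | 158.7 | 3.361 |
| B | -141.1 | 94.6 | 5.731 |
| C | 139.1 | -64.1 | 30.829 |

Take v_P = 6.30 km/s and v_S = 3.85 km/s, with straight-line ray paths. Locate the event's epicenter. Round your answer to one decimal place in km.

Distance from S−P lag: d = Δt · v_P v_S / (v_P − v_S) = Δt · (6.30·3.85)/(6.30−3.85) ≈ 9.9000·Δt.
So d_A = 33.27, d_B = 56.74, d_C = 305.21 km.
Circle about each station: (x + 80.1)² + (y − 158.7)² = 33.27²; (x + 141.1)² + (y − 94.6)² = 56.74²; (x − 139.1)² + (y + 64.1)² = 305.21².
Subtracting the A equation from the B and C equations removes the quadratic terms:
-122.0 x − 128.2 y = -4855.86
438.4 x − 445.6 y = -100190.33
Solving the 2×2 system: x ≈ -96.6, y ≈ 129.8 km.

-96.6 km east, 129.8 km north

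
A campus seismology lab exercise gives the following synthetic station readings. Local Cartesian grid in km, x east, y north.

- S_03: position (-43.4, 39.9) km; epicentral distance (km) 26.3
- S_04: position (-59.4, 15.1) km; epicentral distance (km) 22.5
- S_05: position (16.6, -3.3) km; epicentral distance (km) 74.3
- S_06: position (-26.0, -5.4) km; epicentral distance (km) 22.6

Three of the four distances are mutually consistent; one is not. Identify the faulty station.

Solve using three stations at a time. Using S_03, S_04, S_06 (subtract circle equations pairwise → linear system) gives (x, y) ≈ (-36.9, 14.4).
Distances from that point to each station vs reported:
  S_03: calculated 26.3 vs reported 26.3 → residual 0.0 km
  S_04: calculated 22.5 vs reported 22.5 → residual 0.0 km
  S_05: calculated 56.4 vs reported 74.3 → residual 17.9 km
  S_06: calculated 22.6 vs reported 22.6 → residual 0.0 km
S_03, S_04, S_06 are mutually consistent (residuals ≈ 0); S_05 is off by 17.9 km.

S_05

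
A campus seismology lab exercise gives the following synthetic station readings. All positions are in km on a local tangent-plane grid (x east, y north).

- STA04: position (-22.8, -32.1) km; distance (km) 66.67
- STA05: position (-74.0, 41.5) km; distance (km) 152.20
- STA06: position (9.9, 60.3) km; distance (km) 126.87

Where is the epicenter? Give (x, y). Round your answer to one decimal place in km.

(35.8, -63.9)

Circle about each station: (x + 22.8)² + (y + 32.1)² = 66.67²; (x + 74.0)² + (y − 41.5)² = 152.20²; (x − 9.9)² + (y − 60.3)² = 126.87².
Subtracting the STA04 equation from the STA05 and STA06 equations removes the quadratic terms:
-102.4 x + 147.2 y = -13071.95
65.4 x + 184.8 y = -9467.26
Solving the 2×2 system: x ≈ 35.8, y ≈ -63.9 km.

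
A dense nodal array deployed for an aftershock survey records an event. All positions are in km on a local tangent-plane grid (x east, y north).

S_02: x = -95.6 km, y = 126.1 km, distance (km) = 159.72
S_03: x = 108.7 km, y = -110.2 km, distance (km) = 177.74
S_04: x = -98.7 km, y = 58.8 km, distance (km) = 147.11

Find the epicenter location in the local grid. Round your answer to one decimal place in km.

48.4 km east, 57.0 km north

Circle about each station: (x + 95.6)² + (y − 126.1)² = 159.72²; (x − 108.7)² + (y + 110.2)² = 177.74²; (x + 98.7)² + (y − 58.8)² = 147.11².
Subtracting the S_02 equation from the S_03 and S_04 equations removes the quadratic terms:
408.6 x − 472.6 y = -7161.87
-6.2 x − 134.6 y = -7972.31
Solving the 2×2 system: x ≈ 48.4, y ≈ 57.0 km.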